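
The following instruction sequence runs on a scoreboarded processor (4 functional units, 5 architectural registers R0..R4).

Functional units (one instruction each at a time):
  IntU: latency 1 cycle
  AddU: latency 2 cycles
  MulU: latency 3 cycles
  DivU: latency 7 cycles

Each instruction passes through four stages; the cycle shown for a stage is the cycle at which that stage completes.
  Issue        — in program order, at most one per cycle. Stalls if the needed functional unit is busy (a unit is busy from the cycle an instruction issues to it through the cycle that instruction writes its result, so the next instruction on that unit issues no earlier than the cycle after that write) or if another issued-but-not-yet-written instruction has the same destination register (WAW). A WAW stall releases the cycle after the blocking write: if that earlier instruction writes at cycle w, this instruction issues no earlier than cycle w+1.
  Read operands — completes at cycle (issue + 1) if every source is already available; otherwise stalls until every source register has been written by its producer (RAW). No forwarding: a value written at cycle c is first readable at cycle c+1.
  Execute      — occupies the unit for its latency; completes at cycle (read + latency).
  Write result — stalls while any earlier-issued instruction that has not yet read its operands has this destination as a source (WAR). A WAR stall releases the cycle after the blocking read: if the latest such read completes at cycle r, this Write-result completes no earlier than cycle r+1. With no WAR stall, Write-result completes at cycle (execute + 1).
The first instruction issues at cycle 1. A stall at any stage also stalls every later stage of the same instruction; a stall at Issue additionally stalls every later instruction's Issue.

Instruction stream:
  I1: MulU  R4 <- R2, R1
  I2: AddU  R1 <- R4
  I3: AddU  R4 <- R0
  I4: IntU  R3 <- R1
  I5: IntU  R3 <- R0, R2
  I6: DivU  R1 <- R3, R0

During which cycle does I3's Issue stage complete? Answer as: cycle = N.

cycle = 11

[1] issue I1 (MulU)
[2] I1 read-ops; issue I2 (AddU)
[5] I1 finished on MulU
[6] I1→R4
[7] I2 read-ops
[9] I2 finished on AddU
[10] I2→R1
[11] issue I3 (AddU)
[12] I3 read-ops; issue I4 (IntU)
[13] I4 read-ops
[14] I3 finished on AddU; I4 finished on IntU
[15] I3→R4; I4→R3
[16] issue I5 (IntU)
[17] I5 read-ops; issue I6 (DivU)
[18] I5 finished on IntU
[19] I5→R3
[20] I6 read-ops
[27] I6 finished on DivU
[28] I6→R1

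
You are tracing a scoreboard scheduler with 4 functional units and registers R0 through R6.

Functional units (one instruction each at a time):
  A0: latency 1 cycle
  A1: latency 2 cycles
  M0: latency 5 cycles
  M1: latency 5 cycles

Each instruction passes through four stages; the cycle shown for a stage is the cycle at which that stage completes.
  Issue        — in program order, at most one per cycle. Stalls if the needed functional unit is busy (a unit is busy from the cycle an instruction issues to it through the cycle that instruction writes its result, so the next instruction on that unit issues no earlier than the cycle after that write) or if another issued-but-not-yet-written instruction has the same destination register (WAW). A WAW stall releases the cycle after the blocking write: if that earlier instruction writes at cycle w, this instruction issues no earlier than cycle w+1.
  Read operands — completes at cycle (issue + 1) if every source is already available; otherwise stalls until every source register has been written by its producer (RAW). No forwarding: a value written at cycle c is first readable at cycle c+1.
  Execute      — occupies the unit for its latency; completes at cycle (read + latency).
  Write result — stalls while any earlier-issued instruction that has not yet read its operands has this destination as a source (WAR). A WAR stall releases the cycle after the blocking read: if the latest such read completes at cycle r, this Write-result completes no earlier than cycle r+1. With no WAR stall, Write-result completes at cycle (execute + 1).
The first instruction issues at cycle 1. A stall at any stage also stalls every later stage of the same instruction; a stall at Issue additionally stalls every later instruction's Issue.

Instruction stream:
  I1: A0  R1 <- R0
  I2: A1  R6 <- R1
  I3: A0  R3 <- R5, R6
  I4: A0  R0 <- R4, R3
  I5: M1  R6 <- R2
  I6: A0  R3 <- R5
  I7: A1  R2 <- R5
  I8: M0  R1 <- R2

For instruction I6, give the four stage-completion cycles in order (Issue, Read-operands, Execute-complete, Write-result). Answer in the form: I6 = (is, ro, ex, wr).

I6 = (16, 17, 18, 19)

cycle 1: issue I1 (A0)
cycle 2: I1 read-ops · issue I2 (A1)
cycle 3: I1 finished on A0
cycle 4: I1→R1
cycle 5: I2 read-ops · issue I3 (A0)
cycle 7: I2 finished on A1
cycle 8: I2→R6
cycle 9: I3 read-ops
cycle 10: I3 finished on A0
cycle 11: I3→R3
cycle 12: issue I4 (A0)
cycle 13: I4 read-ops · issue I5 (M1)
cycle 14: I4 finished on A0 · I5 read-ops
cycle 15: I4→R0
cycle 16: issue I6 (A0)
cycle 17: I6 read-ops · issue I7 (A1)
cycle 18: I6 finished on A0 · I7 read-ops · issue I8 (M0)
cycle 19: I5 finished on M1 · I6→R3
cycle 20: I5→R6 · I7 finished on A1
cycle 21: I7→R2
cycle 22: I8 read-ops
cycle 27: I8 finished on M0
cycle 28: I8→R1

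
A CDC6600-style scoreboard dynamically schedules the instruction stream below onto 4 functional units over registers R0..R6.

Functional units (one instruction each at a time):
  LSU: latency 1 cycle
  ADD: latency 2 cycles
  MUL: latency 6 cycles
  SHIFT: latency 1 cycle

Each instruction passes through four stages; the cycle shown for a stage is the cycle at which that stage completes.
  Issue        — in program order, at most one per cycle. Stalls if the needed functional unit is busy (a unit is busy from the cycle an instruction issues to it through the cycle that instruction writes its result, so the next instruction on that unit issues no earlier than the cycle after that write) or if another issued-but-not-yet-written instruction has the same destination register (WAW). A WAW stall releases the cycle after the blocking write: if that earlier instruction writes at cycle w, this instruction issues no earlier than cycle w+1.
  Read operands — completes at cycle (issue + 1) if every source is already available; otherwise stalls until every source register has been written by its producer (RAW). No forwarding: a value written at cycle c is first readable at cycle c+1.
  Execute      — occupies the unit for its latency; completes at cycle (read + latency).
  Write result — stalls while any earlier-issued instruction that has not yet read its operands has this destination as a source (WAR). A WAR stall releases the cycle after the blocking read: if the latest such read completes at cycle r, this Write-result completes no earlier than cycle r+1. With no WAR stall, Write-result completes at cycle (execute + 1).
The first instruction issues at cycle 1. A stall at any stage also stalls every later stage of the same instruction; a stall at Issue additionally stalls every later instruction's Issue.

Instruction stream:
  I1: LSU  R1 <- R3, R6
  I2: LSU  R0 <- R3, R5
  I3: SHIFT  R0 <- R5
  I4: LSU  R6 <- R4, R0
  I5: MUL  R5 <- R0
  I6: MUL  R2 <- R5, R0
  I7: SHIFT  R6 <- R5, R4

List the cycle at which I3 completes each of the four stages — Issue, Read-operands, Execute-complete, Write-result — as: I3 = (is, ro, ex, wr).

I1: IS=1 RO=2 EX=3 WR=4
I2: IS=5 RO=6 EX=7 WR=8  [struct: LSU busy until I1 writes@4]
I3: IS=9 RO=10 EX=11 WR=12  [WAW R0: wait I2 write@8]
I4: IS=10 RO=13 EX=14 WR=15  [RAW R0: wait I3 write@12]
I5: IS=11 RO=13 EX=19 WR=20  [RAW R0: wait I3 write@12]
I6: IS=21 RO=22 EX=28 WR=29  [struct: MUL busy until I5 writes@20]
I7: IS=22 RO=23 EX=24 WR=25

I3 = (9, 10, 11, 12)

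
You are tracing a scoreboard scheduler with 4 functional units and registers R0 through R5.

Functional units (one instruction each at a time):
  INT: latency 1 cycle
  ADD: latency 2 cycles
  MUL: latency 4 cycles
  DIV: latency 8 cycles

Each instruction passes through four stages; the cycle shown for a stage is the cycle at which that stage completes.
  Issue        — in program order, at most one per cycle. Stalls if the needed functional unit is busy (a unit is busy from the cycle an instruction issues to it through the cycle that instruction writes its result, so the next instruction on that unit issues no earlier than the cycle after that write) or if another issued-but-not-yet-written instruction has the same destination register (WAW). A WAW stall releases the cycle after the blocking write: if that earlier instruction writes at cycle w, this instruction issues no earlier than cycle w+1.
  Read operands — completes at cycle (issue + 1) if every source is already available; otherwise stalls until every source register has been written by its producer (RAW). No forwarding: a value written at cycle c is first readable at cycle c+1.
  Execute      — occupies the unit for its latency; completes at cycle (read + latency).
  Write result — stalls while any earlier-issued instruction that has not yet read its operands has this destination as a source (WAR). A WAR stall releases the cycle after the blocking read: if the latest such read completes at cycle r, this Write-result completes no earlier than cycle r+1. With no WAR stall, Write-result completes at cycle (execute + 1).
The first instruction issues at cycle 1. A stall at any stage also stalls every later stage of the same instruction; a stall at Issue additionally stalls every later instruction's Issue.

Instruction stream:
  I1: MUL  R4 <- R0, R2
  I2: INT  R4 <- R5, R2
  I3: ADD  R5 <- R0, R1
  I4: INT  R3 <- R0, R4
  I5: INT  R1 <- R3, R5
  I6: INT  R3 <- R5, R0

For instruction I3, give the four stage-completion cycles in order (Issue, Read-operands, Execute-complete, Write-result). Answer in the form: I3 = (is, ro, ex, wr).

[I1] 1/2/6/7
[I2] 8/9/10/11  (WAW R4: wait I1 write@7)
[I3] 9/10/12/13
[I4] 12/13/14/15  (struct: INT busy until I2 writes@11)
[I5] 16/17/18/19  (struct: INT busy until I4 writes@15)
[I6] 20/21/22/23  (struct: INT busy until I5 writes@19)

I3 = (9, 10, 12, 13)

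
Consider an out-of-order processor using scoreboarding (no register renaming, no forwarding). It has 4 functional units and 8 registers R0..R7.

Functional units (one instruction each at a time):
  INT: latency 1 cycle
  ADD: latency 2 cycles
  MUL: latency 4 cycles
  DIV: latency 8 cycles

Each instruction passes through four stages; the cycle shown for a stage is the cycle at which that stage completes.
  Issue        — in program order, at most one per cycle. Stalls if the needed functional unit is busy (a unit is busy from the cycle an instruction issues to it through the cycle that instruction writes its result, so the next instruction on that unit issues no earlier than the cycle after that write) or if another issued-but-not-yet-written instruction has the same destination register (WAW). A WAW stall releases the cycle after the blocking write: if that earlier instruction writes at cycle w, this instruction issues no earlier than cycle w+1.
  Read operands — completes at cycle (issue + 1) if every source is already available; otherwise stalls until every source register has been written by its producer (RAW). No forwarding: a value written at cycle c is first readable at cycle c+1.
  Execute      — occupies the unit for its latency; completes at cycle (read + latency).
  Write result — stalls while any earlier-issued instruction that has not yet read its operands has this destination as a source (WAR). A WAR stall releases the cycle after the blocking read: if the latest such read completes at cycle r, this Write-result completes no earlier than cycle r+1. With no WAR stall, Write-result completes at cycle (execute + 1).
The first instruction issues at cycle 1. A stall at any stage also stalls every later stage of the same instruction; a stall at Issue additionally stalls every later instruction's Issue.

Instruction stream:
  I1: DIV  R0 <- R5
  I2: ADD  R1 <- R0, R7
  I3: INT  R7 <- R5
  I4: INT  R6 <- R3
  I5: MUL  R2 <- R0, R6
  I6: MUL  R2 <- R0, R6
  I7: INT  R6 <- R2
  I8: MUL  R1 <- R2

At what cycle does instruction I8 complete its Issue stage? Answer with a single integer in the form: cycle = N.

cycle 1: I1 dispatched to DIV
cycle 2: I1 operands ready · I2 dispatched to ADD
cycle 3: I3 dispatched to INT
cycle 4: I3 operands ready
cycle 5: I3 complete
cycle 10: I1 complete
cycle 11: R0←I1
cycle 12: I2 operands ready
cycle 13: R7←I3
cycle 14: I2 complete · I4 dispatched to INT
cycle 15: R1←I2 · I4 operands ready · I5 dispatched to MUL
cycle 16: I4 complete
cycle 17: R6←I4
cycle 18: I5 operands ready
cycle 22: I5 complete
cycle 23: R2←I5
cycle 24: I6 dispatched to MUL
cycle 25: I6 operands ready · I7 dispatched to INT
cycle 29: I6 complete
cycle 30: R2←I6
cycle 31: I7 operands ready · I8 dispatched to MUL
cycle 32: I7 complete · I8 operands ready
cycle 33: R6←I7
cycle 36: I8 complete
cycle 37: R1←I8

cycle = 31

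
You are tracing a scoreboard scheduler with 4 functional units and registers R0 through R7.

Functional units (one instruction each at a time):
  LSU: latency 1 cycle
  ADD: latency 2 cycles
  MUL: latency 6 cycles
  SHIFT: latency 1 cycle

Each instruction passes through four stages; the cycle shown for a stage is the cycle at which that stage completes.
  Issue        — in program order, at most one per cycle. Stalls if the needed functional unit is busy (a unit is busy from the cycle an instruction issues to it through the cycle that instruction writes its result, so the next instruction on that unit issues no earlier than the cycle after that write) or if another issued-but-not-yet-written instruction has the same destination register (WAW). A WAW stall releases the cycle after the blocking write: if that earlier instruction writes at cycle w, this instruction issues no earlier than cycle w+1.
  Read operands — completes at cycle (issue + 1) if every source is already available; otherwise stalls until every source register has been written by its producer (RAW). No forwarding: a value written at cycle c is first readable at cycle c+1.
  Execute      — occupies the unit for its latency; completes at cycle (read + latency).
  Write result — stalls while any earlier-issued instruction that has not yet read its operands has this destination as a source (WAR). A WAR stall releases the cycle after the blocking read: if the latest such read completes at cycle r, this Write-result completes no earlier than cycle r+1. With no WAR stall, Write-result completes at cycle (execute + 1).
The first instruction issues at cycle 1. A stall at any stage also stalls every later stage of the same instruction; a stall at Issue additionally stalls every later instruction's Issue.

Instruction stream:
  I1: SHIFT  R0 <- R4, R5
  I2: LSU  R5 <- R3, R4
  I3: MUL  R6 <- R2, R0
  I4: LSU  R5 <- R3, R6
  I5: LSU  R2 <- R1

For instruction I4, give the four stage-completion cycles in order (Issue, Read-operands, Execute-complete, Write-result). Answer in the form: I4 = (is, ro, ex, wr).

t=1  I1 issues→SHIFT
t=2  I1 reads, I2 issues→LSU
t=3  I1 exec-done, I2 reads, I3 issues→MUL
t=4  I1 writes R0, I2 exec-done
t=5  I2 writes R5, I3 reads
t=6  I4 issues→LSU
t=11  I3 exec-done
t=12  I3 writes R6
t=13  I4 reads
t=14  I4 exec-done
t=15  I4 writes R5
t=16  I5 issues→LSU
t=17  I5 reads
t=18  I5 exec-done
t=19  I5 writes R2

I4 = (6, 13, 14, 15)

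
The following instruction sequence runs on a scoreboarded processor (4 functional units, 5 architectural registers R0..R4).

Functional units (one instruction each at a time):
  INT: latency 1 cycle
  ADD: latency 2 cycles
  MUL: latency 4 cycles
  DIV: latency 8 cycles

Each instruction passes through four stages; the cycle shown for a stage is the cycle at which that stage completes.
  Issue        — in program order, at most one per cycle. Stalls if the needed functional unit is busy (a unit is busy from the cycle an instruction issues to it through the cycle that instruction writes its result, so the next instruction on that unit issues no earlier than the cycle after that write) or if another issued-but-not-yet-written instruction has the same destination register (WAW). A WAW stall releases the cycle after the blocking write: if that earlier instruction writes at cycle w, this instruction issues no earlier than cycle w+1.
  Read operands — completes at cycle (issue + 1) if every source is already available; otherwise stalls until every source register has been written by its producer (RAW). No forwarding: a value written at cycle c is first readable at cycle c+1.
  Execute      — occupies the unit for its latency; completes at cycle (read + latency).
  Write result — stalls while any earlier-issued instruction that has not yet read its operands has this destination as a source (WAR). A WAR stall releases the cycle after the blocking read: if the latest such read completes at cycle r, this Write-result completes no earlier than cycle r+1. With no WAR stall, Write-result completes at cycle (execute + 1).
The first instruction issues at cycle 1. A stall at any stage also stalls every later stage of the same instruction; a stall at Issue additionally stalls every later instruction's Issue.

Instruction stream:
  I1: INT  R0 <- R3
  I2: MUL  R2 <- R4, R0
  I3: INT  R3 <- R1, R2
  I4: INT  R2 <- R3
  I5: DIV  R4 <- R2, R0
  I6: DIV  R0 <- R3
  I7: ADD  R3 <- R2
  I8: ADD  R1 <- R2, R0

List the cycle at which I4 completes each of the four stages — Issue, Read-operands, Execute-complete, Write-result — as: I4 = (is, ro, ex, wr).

I4 = (14, 15, 16, 17)

[1] I1 dispatched to INT
[2] I1 operands ready, I2 dispatched to MUL
[3] I1 complete
[4] R0←I1
[5] I2 operands ready, I3 dispatched to INT
[9] I2 complete
[10] R2←I2
[11] I3 operands ready
[12] I3 complete
[13] R3←I3
[14] I4 dispatched to INT
[15] I4 operands ready, I5 dispatched to DIV
[16] I4 complete
[17] R2←I4
[18] I5 operands ready
[26] I5 complete
[27] R4←I5
[28] I6 dispatched to DIV
[29] I6 operands ready, I7 dispatched to ADD
[30] I7 operands ready
[32] I7 complete
[33] R3←I7
[34] I8 dispatched to ADD
[37] I6 complete
[38] R0←I6
[39] I8 operands ready
[41] I8 complete
[42] R1←I8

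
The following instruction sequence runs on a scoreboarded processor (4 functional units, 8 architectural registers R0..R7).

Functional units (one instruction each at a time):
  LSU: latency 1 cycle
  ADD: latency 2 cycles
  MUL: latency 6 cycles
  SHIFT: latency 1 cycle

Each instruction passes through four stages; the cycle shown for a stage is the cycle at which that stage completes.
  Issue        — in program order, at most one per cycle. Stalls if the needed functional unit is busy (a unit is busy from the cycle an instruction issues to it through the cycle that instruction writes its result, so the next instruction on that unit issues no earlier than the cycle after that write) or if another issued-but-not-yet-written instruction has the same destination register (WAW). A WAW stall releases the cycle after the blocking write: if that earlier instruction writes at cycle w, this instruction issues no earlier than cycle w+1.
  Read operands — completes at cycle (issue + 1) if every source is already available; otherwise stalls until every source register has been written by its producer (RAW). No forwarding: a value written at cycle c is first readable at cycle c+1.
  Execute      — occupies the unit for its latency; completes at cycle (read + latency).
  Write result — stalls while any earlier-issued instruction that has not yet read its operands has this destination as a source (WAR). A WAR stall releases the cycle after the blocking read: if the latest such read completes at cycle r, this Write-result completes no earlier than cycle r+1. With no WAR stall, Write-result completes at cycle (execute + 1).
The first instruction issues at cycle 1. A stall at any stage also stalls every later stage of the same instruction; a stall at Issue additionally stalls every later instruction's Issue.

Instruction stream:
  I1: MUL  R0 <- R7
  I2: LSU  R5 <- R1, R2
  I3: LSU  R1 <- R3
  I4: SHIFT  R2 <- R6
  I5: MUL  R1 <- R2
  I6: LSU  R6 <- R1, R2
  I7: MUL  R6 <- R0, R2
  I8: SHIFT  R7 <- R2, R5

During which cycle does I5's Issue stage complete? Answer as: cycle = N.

cycle = 10

cycle 1: I1→MUL
cycle 2: I1 RO; I2→LSU
cycle 3: I2 RO
cycle 4: I2 EX
cycle 5: I2 WR R5
cycle 6: I3→LSU
cycle 7: I3 RO; I4→SHIFT
cycle 8: I1 EX; I3 EX; I4 RO
cycle 9: I1 WR R0; I3 WR R1; I4 EX
cycle 10: I4 WR R2; I5→MUL
cycle 11: I5 RO; I6→LSU
cycle 17: I5 EX
cycle 18: I5 WR R1
cycle 19: I6 RO
cycle 20: I6 EX
cycle 21: I6 WR R6
cycle 22: I7→MUL
cycle 23: I7 RO; I8→SHIFT
cycle 24: I8 RO
cycle 25: I8 EX
cycle 26: I8 WR R7
cycle 29: I7 EX
cycle 30: I7 WR R6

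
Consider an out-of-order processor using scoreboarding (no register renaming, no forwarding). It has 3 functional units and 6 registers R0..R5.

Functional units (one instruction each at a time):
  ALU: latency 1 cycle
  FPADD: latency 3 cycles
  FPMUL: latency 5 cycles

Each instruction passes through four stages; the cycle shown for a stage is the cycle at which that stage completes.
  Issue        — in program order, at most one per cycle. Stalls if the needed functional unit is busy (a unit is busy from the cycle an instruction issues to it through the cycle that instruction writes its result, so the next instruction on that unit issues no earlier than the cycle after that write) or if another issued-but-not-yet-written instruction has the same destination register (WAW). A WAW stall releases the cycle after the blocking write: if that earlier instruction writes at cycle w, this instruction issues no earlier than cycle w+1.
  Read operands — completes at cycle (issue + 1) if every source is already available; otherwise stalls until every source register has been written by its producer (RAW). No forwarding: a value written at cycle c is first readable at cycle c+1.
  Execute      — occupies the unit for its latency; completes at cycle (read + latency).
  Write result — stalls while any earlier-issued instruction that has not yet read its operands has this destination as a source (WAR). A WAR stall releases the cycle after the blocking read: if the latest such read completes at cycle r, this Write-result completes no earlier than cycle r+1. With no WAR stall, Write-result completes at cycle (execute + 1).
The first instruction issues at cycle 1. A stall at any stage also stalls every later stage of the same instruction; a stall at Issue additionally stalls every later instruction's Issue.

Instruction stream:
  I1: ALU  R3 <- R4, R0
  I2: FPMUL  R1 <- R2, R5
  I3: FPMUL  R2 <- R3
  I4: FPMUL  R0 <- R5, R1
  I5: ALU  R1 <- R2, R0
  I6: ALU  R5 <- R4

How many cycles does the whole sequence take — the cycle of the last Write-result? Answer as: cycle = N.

1) issue 1, read 2, done 3, write 4
2) issue 2, read 3, done 8, write 9
3) issue 10, read 11, done 16, write 17  <struct: FPMUL busy until I2 writes@9>
4) issue 18, read 19, done 24, write 25  <struct: FPMUL busy until I3 writes@17>
5) issue 19, read 26, done 27, write 28  <RAW R0: wait I4 write@25>
6) issue 29, read 30, done 31, write 32  <struct: ALU busy until I5 writes@28>

cycle = 32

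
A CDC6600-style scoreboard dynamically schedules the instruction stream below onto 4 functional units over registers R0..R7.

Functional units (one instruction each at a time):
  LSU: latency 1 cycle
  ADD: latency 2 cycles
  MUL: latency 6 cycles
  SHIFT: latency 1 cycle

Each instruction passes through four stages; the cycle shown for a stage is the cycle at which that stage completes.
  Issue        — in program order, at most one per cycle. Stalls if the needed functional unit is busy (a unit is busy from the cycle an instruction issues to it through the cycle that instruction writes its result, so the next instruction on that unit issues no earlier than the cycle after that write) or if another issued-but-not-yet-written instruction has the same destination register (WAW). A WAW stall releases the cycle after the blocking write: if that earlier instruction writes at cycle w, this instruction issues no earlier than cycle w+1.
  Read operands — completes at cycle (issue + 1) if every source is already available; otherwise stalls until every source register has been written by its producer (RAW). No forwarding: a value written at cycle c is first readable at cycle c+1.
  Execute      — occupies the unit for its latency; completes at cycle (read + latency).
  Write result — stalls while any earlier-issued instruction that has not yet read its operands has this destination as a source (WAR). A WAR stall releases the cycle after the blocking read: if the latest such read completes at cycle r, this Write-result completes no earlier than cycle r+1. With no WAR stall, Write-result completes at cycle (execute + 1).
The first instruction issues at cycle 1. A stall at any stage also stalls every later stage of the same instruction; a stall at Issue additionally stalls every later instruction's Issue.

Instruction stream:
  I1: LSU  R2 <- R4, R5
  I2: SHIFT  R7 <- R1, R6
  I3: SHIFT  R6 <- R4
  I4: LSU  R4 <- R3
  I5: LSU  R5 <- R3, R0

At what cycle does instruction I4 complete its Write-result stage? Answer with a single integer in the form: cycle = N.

cycle = 10

I1  is:1  ro:2  ex:3  wr:4
I2  is:2  ro:3  ex:4  wr:5
I3  is:6  ro:7  ex:8  wr:9  — struct: SHIFT busy until I2 writes@5
I4  is:7  ro:8  ex:9  wr:10
I5  is:11  ro:12  ex:13  wr:14  — struct: LSU busy until I4 writes@10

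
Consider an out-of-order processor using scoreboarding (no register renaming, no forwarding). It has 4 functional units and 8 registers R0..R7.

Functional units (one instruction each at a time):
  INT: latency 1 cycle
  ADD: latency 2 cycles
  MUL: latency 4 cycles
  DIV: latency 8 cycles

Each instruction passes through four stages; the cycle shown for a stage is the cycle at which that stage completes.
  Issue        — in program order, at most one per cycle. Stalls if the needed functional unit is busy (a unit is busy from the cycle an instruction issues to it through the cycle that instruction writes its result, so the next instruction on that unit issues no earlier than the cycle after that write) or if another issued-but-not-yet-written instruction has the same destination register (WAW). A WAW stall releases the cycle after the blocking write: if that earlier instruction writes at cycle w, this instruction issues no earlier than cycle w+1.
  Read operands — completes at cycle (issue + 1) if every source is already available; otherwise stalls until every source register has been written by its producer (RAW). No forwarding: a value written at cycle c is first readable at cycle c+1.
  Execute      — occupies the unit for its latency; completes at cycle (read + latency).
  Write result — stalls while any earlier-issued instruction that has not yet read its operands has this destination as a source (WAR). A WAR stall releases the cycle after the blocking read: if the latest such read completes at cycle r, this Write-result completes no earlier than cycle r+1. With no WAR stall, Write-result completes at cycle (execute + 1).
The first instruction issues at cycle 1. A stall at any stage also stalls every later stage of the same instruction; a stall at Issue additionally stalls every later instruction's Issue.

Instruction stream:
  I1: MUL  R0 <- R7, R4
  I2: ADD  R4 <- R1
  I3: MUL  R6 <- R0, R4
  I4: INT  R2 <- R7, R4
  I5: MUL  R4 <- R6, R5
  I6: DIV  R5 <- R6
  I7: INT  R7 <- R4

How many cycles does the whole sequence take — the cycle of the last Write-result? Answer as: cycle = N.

[I1] 1/2/6/7
[I2] 2/3/5/6
[I3] 8/9/13/14  (struct: MUL busy until I1 writes@7)
[I4] 9/10/11/12
[I5] 15/16/20/21  (struct: MUL busy until I3 writes@14)
[I6] 16/17/25/26
[I7] 17/22/23/24  (RAW R4: wait I5 write@21)

cycle = 26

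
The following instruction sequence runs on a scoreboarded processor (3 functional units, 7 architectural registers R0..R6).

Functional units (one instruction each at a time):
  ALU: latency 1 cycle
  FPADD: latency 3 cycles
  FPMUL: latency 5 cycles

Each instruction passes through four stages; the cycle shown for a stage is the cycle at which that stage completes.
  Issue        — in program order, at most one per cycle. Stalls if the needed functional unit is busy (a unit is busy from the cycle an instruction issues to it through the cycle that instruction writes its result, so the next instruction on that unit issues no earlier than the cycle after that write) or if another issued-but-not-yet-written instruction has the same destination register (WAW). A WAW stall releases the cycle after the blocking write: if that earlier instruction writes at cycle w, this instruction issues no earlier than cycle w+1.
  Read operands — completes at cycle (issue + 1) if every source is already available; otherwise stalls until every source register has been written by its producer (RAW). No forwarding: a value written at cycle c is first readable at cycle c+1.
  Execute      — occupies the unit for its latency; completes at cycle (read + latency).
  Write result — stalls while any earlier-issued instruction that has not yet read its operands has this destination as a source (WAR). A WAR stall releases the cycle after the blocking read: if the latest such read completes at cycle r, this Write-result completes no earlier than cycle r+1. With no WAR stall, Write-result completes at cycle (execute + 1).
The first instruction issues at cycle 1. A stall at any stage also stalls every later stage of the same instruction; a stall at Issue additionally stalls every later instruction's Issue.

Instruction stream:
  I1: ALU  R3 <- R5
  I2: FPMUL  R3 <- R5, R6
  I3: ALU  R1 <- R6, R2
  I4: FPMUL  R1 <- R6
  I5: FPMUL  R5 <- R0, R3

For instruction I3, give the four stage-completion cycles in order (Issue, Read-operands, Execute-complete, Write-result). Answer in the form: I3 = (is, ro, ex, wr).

I1: IS=1 RO=2 EX=3 WR=4
I2: IS=5 RO=6 EX=11 WR=12  [WAW R3: wait I1 write@4]
I3: IS=6 RO=7 EX=8 WR=9
I4: IS=13 RO=14 EX=19 WR=20  [struct: FPMUL busy until I2 writes@12]
I5: IS=21 RO=22 EX=27 WR=28  [struct: FPMUL busy until I4 writes@20]

I3 = (6, 7, 8, 9)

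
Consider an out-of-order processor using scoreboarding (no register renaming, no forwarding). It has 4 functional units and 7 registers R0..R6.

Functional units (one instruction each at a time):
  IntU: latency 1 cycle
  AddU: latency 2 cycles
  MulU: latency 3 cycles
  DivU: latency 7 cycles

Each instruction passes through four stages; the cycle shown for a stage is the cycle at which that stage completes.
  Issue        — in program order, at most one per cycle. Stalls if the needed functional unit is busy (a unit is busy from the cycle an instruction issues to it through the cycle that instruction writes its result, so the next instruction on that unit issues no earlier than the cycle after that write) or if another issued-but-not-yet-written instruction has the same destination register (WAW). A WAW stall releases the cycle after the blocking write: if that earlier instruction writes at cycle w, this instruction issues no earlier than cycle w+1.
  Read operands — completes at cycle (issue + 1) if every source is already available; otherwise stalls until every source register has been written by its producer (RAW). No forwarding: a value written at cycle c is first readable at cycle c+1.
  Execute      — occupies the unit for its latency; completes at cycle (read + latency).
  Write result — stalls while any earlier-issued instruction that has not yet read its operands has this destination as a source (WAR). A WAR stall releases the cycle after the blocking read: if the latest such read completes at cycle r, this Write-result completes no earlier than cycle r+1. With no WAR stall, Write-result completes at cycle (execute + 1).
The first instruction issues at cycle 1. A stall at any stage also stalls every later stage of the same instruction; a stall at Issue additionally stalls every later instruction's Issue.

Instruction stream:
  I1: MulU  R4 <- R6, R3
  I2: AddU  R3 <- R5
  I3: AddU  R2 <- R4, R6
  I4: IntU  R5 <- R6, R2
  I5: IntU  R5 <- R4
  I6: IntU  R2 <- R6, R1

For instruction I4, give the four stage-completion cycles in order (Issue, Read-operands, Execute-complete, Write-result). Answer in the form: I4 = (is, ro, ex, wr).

I4 = (8, 12, 13, 14)

[1] I1 issues→MulU
[2] I1 reads | I2 issues→AddU
[3] I2 reads
[5] I1 exec-done | I2 exec-done
[6] I1 writes R4 | I2 writes R3
[7] I3 issues→AddU
[8] I3 reads | I4 issues→IntU
[10] I3 exec-done
[11] I3 writes R2
[12] I4 reads
[13] I4 exec-done
[14] I4 writes R5
[15] I5 issues→IntU
[16] I5 reads
[17] I5 exec-done
[18] I5 writes R5
[19] I6 issues→IntU
[20] I6 reads
[21] I6 exec-done
[22] I6 writes R2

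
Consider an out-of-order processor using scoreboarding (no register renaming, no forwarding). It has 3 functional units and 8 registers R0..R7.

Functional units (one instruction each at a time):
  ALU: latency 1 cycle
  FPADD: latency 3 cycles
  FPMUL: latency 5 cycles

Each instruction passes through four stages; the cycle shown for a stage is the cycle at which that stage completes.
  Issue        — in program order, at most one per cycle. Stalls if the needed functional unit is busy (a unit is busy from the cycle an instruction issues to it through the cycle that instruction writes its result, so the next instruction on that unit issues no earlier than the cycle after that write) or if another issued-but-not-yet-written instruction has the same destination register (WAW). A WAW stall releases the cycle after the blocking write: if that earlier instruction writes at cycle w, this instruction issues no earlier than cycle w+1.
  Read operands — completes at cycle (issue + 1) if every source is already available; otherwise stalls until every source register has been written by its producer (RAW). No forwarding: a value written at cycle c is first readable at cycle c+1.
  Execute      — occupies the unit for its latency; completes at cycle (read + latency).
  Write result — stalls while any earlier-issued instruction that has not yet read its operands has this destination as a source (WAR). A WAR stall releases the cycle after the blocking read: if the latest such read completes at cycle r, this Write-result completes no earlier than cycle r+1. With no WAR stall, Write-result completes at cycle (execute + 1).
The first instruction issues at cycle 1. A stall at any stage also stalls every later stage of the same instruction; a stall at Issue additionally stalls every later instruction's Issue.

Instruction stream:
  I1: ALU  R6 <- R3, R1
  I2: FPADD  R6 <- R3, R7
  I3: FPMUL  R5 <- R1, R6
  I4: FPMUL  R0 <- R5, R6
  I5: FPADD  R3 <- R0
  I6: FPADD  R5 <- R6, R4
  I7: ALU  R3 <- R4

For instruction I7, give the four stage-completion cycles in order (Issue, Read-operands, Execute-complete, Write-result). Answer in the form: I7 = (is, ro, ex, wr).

I7 = (32, 33, 34, 35)

t=1  I1 dispatched to ALU
t=2  I1 operands ready
t=3  I1 complete
t=4  R6←I1
t=5  I2 dispatched to FPADD
t=6  I2 operands ready | I3 dispatched to FPMUL
t=9  I2 complete
t=10  R6←I2
t=11  I3 operands ready
t=16  I3 complete
t=17  R5←I3
t=18  I4 dispatched to FPMUL
t=19  I4 operands ready | I5 dispatched to FPADD
t=24  I4 complete
t=25  R0←I4
t=26  I5 operands ready
t=29  I5 complete
t=30  R3←I5
t=31  I6 dispatched to FPADD
t=32  I6 operands ready | I7 dispatched to ALU
t=33  I7 operands ready
t=34  I7 complete
t=35  I6 complete | R3←I7
t=36  R5←I6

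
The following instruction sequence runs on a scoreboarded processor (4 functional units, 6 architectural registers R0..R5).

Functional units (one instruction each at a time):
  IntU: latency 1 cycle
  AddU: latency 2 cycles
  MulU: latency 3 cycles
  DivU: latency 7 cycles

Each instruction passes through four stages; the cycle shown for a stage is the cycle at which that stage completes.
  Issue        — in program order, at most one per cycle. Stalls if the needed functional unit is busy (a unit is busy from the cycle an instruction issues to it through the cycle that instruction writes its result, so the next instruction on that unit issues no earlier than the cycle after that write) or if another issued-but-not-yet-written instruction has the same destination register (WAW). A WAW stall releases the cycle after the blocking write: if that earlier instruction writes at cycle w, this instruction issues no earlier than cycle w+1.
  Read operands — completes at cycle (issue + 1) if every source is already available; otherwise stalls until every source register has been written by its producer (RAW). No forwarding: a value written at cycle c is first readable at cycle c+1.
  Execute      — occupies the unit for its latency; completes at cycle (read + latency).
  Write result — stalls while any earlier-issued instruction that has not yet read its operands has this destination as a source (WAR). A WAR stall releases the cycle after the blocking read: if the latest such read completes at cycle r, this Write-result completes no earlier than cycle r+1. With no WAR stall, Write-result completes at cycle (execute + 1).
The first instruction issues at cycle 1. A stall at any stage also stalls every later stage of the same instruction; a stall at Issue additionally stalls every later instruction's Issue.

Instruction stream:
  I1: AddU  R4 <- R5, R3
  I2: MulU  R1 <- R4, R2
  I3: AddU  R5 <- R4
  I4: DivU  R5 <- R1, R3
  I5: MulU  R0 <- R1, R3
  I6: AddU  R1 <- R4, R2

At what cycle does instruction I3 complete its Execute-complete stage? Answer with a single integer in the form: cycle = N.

[1] I1 dispatched to AddU
[2] I1 operands ready | I2 dispatched to MulU
[4] I1 complete
[5] R4←I1
[6] I2 operands ready | I3 dispatched to AddU
[7] I3 operands ready
[9] I2 complete | I3 complete
[10] R1←I2 | R5←I3
[11] I4 dispatched to DivU
[12] I4 operands ready | I5 dispatched to MulU
[13] I5 operands ready | I6 dispatched to AddU
[14] I6 operands ready
[16] I5 complete | I6 complete
[17] R0←I5 | R1←I6
[19] I4 complete
[20] R5←I4

cycle = 9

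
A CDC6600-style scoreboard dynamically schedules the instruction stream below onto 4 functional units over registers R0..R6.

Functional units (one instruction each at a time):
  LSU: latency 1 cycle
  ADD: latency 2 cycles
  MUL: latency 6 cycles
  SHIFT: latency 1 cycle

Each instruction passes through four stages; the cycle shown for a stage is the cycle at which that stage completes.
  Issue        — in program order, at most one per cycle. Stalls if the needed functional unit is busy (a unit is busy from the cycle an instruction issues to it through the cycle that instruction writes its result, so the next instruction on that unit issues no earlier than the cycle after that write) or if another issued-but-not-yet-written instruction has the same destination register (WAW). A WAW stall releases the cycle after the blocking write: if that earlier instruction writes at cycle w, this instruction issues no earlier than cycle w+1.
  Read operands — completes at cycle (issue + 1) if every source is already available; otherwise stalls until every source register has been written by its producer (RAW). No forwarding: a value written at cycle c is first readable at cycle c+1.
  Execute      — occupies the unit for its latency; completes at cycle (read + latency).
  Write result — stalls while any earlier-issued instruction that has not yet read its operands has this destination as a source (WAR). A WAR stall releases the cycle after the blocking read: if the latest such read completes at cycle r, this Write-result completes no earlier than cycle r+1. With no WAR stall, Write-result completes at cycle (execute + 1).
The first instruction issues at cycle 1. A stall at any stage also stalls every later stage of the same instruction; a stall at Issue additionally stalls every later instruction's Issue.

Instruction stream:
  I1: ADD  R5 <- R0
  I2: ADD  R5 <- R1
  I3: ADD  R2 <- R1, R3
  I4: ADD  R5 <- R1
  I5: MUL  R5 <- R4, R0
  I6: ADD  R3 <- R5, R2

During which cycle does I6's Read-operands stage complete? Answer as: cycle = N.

c1: I1 dispatched to ADD
c2: I1 operands ready
c4: I1 complete
c5: R5←I1
c6: I2 dispatched to ADD
c7: I2 operands ready
c9: I2 complete
c10: R5←I2
c11: I3 dispatched to ADD
c12: I3 operands ready
c14: I3 complete
c15: R2←I3
c16: I4 dispatched to ADD
c17: I4 operands ready
c19: I4 complete
c20: R5←I4
c21: I5 dispatched to MUL
c22: I5 operands ready · I6 dispatched to ADD
c28: I5 complete
c29: R5←I5
c30: I6 operands ready
c32: I6 complete
c33: R3←I6

cycle = 30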